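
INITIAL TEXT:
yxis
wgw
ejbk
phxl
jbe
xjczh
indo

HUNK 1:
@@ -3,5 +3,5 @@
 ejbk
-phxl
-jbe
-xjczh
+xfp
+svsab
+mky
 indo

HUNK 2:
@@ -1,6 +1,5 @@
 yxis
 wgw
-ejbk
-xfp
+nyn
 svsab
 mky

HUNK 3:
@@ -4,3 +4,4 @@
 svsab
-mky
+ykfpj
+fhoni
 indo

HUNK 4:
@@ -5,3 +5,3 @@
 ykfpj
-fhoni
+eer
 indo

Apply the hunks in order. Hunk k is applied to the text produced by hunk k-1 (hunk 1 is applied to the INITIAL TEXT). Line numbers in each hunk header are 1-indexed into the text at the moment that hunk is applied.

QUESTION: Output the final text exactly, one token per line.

Hunk 1: at line 3 remove [phxl,jbe,xjczh] add [xfp,svsab,mky] -> 7 lines: yxis wgw ejbk xfp svsab mky indo
Hunk 2: at line 1 remove [ejbk,xfp] add [nyn] -> 6 lines: yxis wgw nyn svsab mky indo
Hunk 3: at line 4 remove [mky] add [ykfpj,fhoni] -> 7 lines: yxis wgw nyn svsab ykfpj fhoni indo
Hunk 4: at line 5 remove [fhoni] add [eer] -> 7 lines: yxis wgw nyn svsab ykfpj eer indo

Answer: yxis
wgw
nyn
svsab
ykfpj
eer
indo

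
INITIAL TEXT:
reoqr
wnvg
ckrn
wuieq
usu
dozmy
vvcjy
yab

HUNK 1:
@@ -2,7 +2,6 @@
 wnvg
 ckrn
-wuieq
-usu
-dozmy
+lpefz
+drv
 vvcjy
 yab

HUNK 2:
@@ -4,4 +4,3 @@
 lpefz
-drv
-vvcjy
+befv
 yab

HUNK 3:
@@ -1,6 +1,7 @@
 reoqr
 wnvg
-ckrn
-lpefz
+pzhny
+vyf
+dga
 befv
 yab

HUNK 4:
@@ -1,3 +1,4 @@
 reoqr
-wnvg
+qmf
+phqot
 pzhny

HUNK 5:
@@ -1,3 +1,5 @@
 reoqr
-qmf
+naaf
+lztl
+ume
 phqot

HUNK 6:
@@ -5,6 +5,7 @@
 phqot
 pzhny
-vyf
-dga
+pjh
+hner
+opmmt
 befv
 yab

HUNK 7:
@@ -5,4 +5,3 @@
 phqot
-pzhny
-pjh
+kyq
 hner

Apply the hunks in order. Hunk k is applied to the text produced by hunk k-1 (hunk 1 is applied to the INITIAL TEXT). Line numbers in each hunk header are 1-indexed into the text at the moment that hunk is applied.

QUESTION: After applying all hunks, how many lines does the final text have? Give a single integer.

Answer: 10

Derivation:
Hunk 1: at line 2 remove [wuieq,usu,dozmy] add [lpefz,drv] -> 7 lines: reoqr wnvg ckrn lpefz drv vvcjy yab
Hunk 2: at line 4 remove [drv,vvcjy] add [befv] -> 6 lines: reoqr wnvg ckrn lpefz befv yab
Hunk 3: at line 1 remove [ckrn,lpefz] add [pzhny,vyf,dga] -> 7 lines: reoqr wnvg pzhny vyf dga befv yab
Hunk 4: at line 1 remove [wnvg] add [qmf,phqot] -> 8 lines: reoqr qmf phqot pzhny vyf dga befv yab
Hunk 5: at line 1 remove [qmf] add [naaf,lztl,ume] -> 10 lines: reoqr naaf lztl ume phqot pzhny vyf dga befv yab
Hunk 6: at line 5 remove [vyf,dga] add [pjh,hner,opmmt] -> 11 lines: reoqr naaf lztl ume phqot pzhny pjh hner opmmt befv yab
Hunk 7: at line 5 remove [pzhny,pjh] add [kyq] -> 10 lines: reoqr naaf lztl ume phqot kyq hner opmmt befv yab
Final line count: 10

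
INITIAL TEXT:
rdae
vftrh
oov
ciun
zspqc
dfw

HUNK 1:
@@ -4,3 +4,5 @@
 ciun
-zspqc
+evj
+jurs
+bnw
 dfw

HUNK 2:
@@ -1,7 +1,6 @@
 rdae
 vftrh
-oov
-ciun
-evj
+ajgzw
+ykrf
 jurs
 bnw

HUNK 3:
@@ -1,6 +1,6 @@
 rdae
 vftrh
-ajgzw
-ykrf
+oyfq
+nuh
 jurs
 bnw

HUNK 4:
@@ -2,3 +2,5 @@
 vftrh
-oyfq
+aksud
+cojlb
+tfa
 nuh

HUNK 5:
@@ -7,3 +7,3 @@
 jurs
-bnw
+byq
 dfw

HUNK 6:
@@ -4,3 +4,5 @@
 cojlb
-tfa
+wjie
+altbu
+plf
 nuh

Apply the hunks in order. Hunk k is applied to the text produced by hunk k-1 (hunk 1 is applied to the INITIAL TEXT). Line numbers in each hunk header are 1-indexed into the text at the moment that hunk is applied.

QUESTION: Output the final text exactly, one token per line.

Hunk 1: at line 4 remove [zspqc] add [evj,jurs,bnw] -> 8 lines: rdae vftrh oov ciun evj jurs bnw dfw
Hunk 2: at line 1 remove [oov,ciun,evj] add [ajgzw,ykrf] -> 7 lines: rdae vftrh ajgzw ykrf jurs bnw dfw
Hunk 3: at line 1 remove [ajgzw,ykrf] add [oyfq,nuh] -> 7 lines: rdae vftrh oyfq nuh jurs bnw dfw
Hunk 4: at line 2 remove [oyfq] add [aksud,cojlb,tfa] -> 9 lines: rdae vftrh aksud cojlb tfa nuh jurs bnw dfw
Hunk 5: at line 7 remove [bnw] add [byq] -> 9 lines: rdae vftrh aksud cojlb tfa nuh jurs byq dfw
Hunk 6: at line 4 remove [tfa] add [wjie,altbu,plf] -> 11 lines: rdae vftrh aksud cojlb wjie altbu plf nuh jurs byq dfw

Answer: rdae
vftrh
aksud
cojlb
wjie
altbu
plf
nuh
jurs
byq
dfw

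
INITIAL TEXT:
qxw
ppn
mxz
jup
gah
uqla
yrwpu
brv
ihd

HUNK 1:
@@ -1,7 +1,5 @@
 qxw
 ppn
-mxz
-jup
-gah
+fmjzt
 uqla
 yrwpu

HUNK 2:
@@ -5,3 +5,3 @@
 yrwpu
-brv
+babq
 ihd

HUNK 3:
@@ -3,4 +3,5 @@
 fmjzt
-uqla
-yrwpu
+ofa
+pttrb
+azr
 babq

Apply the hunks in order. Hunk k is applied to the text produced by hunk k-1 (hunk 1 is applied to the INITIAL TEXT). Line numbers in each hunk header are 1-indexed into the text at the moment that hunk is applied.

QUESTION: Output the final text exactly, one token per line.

Hunk 1: at line 1 remove [mxz,jup,gah] add [fmjzt] -> 7 lines: qxw ppn fmjzt uqla yrwpu brv ihd
Hunk 2: at line 5 remove [brv] add [babq] -> 7 lines: qxw ppn fmjzt uqla yrwpu babq ihd
Hunk 3: at line 3 remove [uqla,yrwpu] add [ofa,pttrb,azr] -> 8 lines: qxw ppn fmjzt ofa pttrb azr babq ihd

Answer: qxw
ppn
fmjzt
ofa
pttrb
azr
babq
ihd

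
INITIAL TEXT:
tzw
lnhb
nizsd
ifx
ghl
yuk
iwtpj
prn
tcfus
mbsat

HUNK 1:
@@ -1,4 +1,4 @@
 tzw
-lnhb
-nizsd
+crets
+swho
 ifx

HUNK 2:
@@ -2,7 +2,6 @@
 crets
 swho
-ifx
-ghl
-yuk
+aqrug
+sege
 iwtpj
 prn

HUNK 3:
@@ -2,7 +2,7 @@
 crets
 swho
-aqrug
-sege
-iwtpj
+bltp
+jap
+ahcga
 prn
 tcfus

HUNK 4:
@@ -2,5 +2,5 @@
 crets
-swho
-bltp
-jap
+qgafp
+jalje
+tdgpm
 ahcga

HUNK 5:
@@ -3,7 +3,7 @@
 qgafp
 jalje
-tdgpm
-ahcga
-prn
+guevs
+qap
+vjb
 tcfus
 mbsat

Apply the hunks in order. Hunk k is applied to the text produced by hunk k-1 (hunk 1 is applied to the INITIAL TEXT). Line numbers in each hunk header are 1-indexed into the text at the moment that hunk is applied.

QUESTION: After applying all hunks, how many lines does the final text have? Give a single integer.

Hunk 1: at line 1 remove [lnhb,nizsd] add [crets,swho] -> 10 lines: tzw crets swho ifx ghl yuk iwtpj prn tcfus mbsat
Hunk 2: at line 2 remove [ifx,ghl,yuk] add [aqrug,sege] -> 9 lines: tzw crets swho aqrug sege iwtpj prn tcfus mbsat
Hunk 3: at line 2 remove [aqrug,sege,iwtpj] add [bltp,jap,ahcga] -> 9 lines: tzw crets swho bltp jap ahcga prn tcfus mbsat
Hunk 4: at line 2 remove [swho,bltp,jap] add [qgafp,jalje,tdgpm] -> 9 lines: tzw crets qgafp jalje tdgpm ahcga prn tcfus mbsat
Hunk 5: at line 3 remove [tdgpm,ahcga,prn] add [guevs,qap,vjb] -> 9 lines: tzw crets qgafp jalje guevs qap vjb tcfus mbsat
Final line count: 9

Answer: 9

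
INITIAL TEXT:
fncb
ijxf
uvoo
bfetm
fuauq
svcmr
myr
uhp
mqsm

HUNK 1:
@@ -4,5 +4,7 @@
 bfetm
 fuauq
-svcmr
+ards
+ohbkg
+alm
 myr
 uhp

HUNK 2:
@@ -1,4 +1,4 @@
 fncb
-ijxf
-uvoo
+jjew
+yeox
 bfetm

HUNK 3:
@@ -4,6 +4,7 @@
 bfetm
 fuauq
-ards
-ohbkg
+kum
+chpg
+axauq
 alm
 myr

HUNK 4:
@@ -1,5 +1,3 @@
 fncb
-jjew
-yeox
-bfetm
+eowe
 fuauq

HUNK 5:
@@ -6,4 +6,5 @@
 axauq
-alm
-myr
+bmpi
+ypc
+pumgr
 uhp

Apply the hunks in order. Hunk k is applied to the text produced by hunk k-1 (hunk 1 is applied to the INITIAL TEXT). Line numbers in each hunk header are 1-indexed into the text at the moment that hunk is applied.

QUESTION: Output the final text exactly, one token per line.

Answer: fncb
eowe
fuauq
kum
chpg
axauq
bmpi
ypc
pumgr
uhp
mqsm

Derivation:
Hunk 1: at line 4 remove [svcmr] add [ards,ohbkg,alm] -> 11 lines: fncb ijxf uvoo bfetm fuauq ards ohbkg alm myr uhp mqsm
Hunk 2: at line 1 remove [ijxf,uvoo] add [jjew,yeox] -> 11 lines: fncb jjew yeox bfetm fuauq ards ohbkg alm myr uhp mqsm
Hunk 3: at line 4 remove [ards,ohbkg] add [kum,chpg,axauq] -> 12 lines: fncb jjew yeox bfetm fuauq kum chpg axauq alm myr uhp mqsm
Hunk 4: at line 1 remove [jjew,yeox,bfetm] add [eowe] -> 10 lines: fncb eowe fuauq kum chpg axauq alm myr uhp mqsm
Hunk 5: at line 6 remove [alm,myr] add [bmpi,ypc,pumgr] -> 11 lines: fncb eowe fuauq kum chpg axauq bmpi ypc pumgr uhp mqsm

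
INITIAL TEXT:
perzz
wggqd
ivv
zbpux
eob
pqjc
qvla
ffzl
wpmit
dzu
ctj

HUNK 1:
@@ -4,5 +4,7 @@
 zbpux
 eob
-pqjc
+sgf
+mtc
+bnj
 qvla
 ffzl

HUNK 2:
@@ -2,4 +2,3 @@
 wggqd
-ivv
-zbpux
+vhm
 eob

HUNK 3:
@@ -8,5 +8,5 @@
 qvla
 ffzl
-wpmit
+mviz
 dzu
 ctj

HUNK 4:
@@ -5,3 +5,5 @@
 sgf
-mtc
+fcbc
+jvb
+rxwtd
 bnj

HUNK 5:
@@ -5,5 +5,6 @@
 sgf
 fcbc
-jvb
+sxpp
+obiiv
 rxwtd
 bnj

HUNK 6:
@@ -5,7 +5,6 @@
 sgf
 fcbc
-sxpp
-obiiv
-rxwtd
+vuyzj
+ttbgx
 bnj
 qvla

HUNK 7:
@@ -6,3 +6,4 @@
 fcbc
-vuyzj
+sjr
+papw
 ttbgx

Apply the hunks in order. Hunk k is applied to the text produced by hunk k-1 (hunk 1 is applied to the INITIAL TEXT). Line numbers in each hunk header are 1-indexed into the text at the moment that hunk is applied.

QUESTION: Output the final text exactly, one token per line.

Answer: perzz
wggqd
vhm
eob
sgf
fcbc
sjr
papw
ttbgx
bnj
qvla
ffzl
mviz
dzu
ctj

Derivation:
Hunk 1: at line 4 remove [pqjc] add [sgf,mtc,bnj] -> 13 lines: perzz wggqd ivv zbpux eob sgf mtc bnj qvla ffzl wpmit dzu ctj
Hunk 2: at line 2 remove [ivv,zbpux] add [vhm] -> 12 lines: perzz wggqd vhm eob sgf mtc bnj qvla ffzl wpmit dzu ctj
Hunk 3: at line 8 remove [wpmit] add [mviz] -> 12 lines: perzz wggqd vhm eob sgf mtc bnj qvla ffzl mviz dzu ctj
Hunk 4: at line 5 remove [mtc] add [fcbc,jvb,rxwtd] -> 14 lines: perzz wggqd vhm eob sgf fcbc jvb rxwtd bnj qvla ffzl mviz dzu ctj
Hunk 5: at line 5 remove [jvb] add [sxpp,obiiv] -> 15 lines: perzz wggqd vhm eob sgf fcbc sxpp obiiv rxwtd bnj qvla ffzl mviz dzu ctj
Hunk 6: at line 5 remove [sxpp,obiiv,rxwtd] add [vuyzj,ttbgx] -> 14 lines: perzz wggqd vhm eob sgf fcbc vuyzj ttbgx bnj qvla ffzl mviz dzu ctj
Hunk 7: at line 6 remove [vuyzj] add [sjr,papw] -> 15 lines: perzz wggqd vhm eob sgf fcbc sjr papw ttbgx bnj qvla ffzl mviz dzu ctj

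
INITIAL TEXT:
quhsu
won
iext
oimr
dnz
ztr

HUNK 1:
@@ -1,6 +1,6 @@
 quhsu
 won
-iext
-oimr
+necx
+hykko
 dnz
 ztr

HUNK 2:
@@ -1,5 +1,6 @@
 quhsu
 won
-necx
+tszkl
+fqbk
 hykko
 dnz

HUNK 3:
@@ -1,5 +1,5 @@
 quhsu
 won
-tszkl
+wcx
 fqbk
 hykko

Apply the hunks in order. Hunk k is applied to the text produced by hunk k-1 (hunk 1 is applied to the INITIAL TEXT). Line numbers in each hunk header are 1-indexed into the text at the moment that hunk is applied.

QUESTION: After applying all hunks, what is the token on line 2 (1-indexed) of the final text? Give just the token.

Hunk 1: at line 1 remove [iext,oimr] add [necx,hykko] -> 6 lines: quhsu won necx hykko dnz ztr
Hunk 2: at line 1 remove [necx] add [tszkl,fqbk] -> 7 lines: quhsu won tszkl fqbk hykko dnz ztr
Hunk 3: at line 1 remove [tszkl] add [wcx] -> 7 lines: quhsu won wcx fqbk hykko dnz ztr
Final line 2: won

Answer: won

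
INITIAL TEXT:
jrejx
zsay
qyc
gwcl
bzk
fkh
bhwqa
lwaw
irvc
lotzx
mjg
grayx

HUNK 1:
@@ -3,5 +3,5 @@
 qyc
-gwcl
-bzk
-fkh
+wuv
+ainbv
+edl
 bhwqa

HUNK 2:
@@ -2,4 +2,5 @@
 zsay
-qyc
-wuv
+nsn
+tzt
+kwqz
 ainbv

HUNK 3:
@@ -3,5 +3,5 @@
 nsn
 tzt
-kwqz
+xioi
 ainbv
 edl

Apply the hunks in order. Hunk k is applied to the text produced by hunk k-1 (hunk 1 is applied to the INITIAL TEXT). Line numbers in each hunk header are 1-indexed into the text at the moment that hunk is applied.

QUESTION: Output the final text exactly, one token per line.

Answer: jrejx
zsay
nsn
tzt
xioi
ainbv
edl
bhwqa
lwaw
irvc
lotzx
mjg
grayx

Derivation:
Hunk 1: at line 3 remove [gwcl,bzk,fkh] add [wuv,ainbv,edl] -> 12 lines: jrejx zsay qyc wuv ainbv edl bhwqa lwaw irvc lotzx mjg grayx
Hunk 2: at line 2 remove [qyc,wuv] add [nsn,tzt,kwqz] -> 13 lines: jrejx zsay nsn tzt kwqz ainbv edl bhwqa lwaw irvc lotzx mjg grayx
Hunk 3: at line 3 remove [kwqz] add [xioi] -> 13 lines: jrejx zsay nsn tzt xioi ainbv edl bhwqa lwaw irvc lotzx mjg grayx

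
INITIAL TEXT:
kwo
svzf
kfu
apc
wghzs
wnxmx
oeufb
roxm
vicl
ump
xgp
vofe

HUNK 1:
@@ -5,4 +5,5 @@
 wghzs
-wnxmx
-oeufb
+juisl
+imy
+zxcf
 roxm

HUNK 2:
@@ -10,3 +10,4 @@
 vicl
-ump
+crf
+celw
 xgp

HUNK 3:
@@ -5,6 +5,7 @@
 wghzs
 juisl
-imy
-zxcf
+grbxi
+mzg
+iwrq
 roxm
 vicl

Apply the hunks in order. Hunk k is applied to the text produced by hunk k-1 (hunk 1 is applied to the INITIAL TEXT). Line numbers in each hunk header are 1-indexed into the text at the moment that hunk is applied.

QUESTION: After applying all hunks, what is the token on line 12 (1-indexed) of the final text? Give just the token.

Hunk 1: at line 5 remove [wnxmx,oeufb] add [juisl,imy,zxcf] -> 13 lines: kwo svzf kfu apc wghzs juisl imy zxcf roxm vicl ump xgp vofe
Hunk 2: at line 10 remove [ump] add [crf,celw] -> 14 lines: kwo svzf kfu apc wghzs juisl imy zxcf roxm vicl crf celw xgp vofe
Hunk 3: at line 5 remove [imy,zxcf] add [grbxi,mzg,iwrq] -> 15 lines: kwo svzf kfu apc wghzs juisl grbxi mzg iwrq roxm vicl crf celw xgp vofe
Final line 12: crf

Answer: crf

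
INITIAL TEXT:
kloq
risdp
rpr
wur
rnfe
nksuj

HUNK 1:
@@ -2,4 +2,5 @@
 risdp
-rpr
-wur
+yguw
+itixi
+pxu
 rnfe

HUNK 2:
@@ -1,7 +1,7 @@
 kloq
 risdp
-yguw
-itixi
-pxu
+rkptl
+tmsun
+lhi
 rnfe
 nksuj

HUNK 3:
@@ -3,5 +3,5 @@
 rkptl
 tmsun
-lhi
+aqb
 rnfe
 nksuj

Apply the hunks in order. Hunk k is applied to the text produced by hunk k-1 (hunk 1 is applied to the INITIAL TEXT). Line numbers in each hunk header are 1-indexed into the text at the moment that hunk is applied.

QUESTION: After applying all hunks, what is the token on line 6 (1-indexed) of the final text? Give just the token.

Answer: rnfe

Derivation:
Hunk 1: at line 2 remove [rpr,wur] add [yguw,itixi,pxu] -> 7 lines: kloq risdp yguw itixi pxu rnfe nksuj
Hunk 2: at line 1 remove [yguw,itixi,pxu] add [rkptl,tmsun,lhi] -> 7 lines: kloq risdp rkptl tmsun lhi rnfe nksuj
Hunk 3: at line 3 remove [lhi] add [aqb] -> 7 lines: kloq risdp rkptl tmsun aqb rnfe nksuj
Final line 6: rnfe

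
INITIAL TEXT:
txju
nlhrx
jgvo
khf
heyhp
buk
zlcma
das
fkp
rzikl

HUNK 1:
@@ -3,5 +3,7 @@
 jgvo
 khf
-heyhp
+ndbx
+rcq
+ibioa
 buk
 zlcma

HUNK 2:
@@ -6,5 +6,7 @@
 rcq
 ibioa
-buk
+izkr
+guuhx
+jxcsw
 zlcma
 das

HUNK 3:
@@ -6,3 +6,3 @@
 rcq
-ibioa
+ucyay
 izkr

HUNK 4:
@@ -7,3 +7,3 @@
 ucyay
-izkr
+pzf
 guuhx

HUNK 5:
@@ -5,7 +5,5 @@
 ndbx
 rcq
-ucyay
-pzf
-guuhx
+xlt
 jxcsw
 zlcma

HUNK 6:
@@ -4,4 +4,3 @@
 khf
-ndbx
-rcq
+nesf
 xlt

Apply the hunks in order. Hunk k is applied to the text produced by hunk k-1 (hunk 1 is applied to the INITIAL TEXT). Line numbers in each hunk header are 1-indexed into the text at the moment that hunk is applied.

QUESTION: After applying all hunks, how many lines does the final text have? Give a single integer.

Answer: 11

Derivation:
Hunk 1: at line 3 remove [heyhp] add [ndbx,rcq,ibioa] -> 12 lines: txju nlhrx jgvo khf ndbx rcq ibioa buk zlcma das fkp rzikl
Hunk 2: at line 6 remove [buk] add [izkr,guuhx,jxcsw] -> 14 lines: txju nlhrx jgvo khf ndbx rcq ibioa izkr guuhx jxcsw zlcma das fkp rzikl
Hunk 3: at line 6 remove [ibioa] add [ucyay] -> 14 lines: txju nlhrx jgvo khf ndbx rcq ucyay izkr guuhx jxcsw zlcma das fkp rzikl
Hunk 4: at line 7 remove [izkr] add [pzf] -> 14 lines: txju nlhrx jgvo khf ndbx rcq ucyay pzf guuhx jxcsw zlcma das fkp rzikl
Hunk 5: at line 5 remove [ucyay,pzf,guuhx] add [xlt] -> 12 lines: txju nlhrx jgvo khf ndbx rcq xlt jxcsw zlcma das fkp rzikl
Hunk 6: at line 4 remove [ndbx,rcq] add [nesf] -> 11 lines: txju nlhrx jgvo khf nesf xlt jxcsw zlcma das fkp rzikl
Final line count: 11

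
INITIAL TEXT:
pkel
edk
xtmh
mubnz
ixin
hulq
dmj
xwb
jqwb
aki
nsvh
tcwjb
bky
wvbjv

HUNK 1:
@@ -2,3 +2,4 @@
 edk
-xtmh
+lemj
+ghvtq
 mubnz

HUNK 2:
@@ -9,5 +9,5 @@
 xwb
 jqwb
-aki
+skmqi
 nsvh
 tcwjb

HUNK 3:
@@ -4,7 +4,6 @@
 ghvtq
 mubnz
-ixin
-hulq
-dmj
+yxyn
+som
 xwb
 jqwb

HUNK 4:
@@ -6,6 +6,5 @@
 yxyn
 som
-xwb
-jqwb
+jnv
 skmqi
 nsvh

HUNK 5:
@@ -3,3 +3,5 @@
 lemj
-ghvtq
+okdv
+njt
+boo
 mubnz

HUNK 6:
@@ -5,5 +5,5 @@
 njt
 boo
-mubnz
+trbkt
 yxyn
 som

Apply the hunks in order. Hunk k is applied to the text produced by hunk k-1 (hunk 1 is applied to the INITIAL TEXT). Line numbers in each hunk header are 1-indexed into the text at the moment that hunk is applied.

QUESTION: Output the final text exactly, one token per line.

Answer: pkel
edk
lemj
okdv
njt
boo
trbkt
yxyn
som
jnv
skmqi
nsvh
tcwjb
bky
wvbjv

Derivation:
Hunk 1: at line 2 remove [xtmh] add [lemj,ghvtq] -> 15 lines: pkel edk lemj ghvtq mubnz ixin hulq dmj xwb jqwb aki nsvh tcwjb bky wvbjv
Hunk 2: at line 9 remove [aki] add [skmqi] -> 15 lines: pkel edk lemj ghvtq mubnz ixin hulq dmj xwb jqwb skmqi nsvh tcwjb bky wvbjv
Hunk 3: at line 4 remove [ixin,hulq,dmj] add [yxyn,som] -> 14 lines: pkel edk lemj ghvtq mubnz yxyn som xwb jqwb skmqi nsvh tcwjb bky wvbjv
Hunk 4: at line 6 remove [xwb,jqwb] add [jnv] -> 13 lines: pkel edk lemj ghvtq mubnz yxyn som jnv skmqi nsvh tcwjb bky wvbjv
Hunk 5: at line 3 remove [ghvtq] add [okdv,njt,boo] -> 15 lines: pkel edk lemj okdv njt boo mubnz yxyn som jnv skmqi nsvh tcwjb bky wvbjv
Hunk 6: at line 5 remove [mubnz] add [trbkt] -> 15 lines: pkel edk lemj okdv njt boo trbkt yxyn som jnv skmqi nsvh tcwjb bky wvbjv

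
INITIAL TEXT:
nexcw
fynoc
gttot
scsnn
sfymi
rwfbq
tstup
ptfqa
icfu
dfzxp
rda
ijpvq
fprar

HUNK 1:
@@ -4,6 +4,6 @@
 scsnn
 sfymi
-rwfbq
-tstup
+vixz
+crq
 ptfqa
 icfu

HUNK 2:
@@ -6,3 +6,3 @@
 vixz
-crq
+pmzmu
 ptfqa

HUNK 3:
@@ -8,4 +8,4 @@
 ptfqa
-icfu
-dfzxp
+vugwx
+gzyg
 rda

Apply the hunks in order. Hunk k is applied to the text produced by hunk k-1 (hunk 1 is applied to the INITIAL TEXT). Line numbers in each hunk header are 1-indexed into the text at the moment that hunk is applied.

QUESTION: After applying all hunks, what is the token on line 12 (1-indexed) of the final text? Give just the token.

Hunk 1: at line 4 remove [rwfbq,tstup] add [vixz,crq] -> 13 lines: nexcw fynoc gttot scsnn sfymi vixz crq ptfqa icfu dfzxp rda ijpvq fprar
Hunk 2: at line 6 remove [crq] add [pmzmu] -> 13 lines: nexcw fynoc gttot scsnn sfymi vixz pmzmu ptfqa icfu dfzxp rda ijpvq fprar
Hunk 3: at line 8 remove [icfu,dfzxp] add [vugwx,gzyg] -> 13 lines: nexcw fynoc gttot scsnn sfymi vixz pmzmu ptfqa vugwx gzyg rda ijpvq fprar
Final line 12: ijpvq

Answer: ijpvq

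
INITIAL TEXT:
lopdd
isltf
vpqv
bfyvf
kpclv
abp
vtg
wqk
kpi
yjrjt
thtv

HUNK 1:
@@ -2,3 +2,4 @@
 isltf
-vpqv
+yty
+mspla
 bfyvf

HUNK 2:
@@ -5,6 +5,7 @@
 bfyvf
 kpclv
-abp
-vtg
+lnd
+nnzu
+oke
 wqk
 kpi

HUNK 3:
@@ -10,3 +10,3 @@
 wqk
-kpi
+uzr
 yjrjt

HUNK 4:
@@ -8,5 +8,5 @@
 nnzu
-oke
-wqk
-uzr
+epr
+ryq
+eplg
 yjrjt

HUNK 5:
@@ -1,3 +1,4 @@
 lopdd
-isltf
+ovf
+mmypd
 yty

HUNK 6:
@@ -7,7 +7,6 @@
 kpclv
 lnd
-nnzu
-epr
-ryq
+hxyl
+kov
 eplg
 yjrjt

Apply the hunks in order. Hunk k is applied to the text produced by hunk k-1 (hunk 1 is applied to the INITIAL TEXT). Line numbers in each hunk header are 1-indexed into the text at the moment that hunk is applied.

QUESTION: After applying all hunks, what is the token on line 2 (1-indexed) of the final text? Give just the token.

Hunk 1: at line 2 remove [vpqv] add [yty,mspla] -> 12 lines: lopdd isltf yty mspla bfyvf kpclv abp vtg wqk kpi yjrjt thtv
Hunk 2: at line 5 remove [abp,vtg] add [lnd,nnzu,oke] -> 13 lines: lopdd isltf yty mspla bfyvf kpclv lnd nnzu oke wqk kpi yjrjt thtv
Hunk 3: at line 10 remove [kpi] add [uzr] -> 13 lines: lopdd isltf yty mspla bfyvf kpclv lnd nnzu oke wqk uzr yjrjt thtv
Hunk 4: at line 8 remove [oke,wqk,uzr] add [epr,ryq,eplg] -> 13 lines: lopdd isltf yty mspla bfyvf kpclv lnd nnzu epr ryq eplg yjrjt thtv
Hunk 5: at line 1 remove [isltf] add [ovf,mmypd] -> 14 lines: lopdd ovf mmypd yty mspla bfyvf kpclv lnd nnzu epr ryq eplg yjrjt thtv
Hunk 6: at line 7 remove [nnzu,epr,ryq] add [hxyl,kov] -> 13 lines: lopdd ovf mmypd yty mspla bfyvf kpclv lnd hxyl kov eplg yjrjt thtv
Final line 2: ovf

Answer: ovf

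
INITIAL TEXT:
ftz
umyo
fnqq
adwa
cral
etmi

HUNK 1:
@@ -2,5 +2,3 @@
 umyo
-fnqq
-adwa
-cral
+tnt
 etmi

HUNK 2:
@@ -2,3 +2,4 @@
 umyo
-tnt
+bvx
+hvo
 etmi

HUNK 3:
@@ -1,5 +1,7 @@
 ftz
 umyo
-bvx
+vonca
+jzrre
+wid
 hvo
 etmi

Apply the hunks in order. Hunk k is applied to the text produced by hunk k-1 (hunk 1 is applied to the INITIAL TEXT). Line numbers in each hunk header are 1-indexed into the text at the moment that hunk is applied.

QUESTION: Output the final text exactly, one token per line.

Answer: ftz
umyo
vonca
jzrre
wid
hvo
etmi

Derivation:
Hunk 1: at line 2 remove [fnqq,adwa,cral] add [tnt] -> 4 lines: ftz umyo tnt etmi
Hunk 2: at line 2 remove [tnt] add [bvx,hvo] -> 5 lines: ftz umyo bvx hvo etmi
Hunk 3: at line 1 remove [bvx] add [vonca,jzrre,wid] -> 7 lines: ftz umyo vonca jzrre wid hvo etmi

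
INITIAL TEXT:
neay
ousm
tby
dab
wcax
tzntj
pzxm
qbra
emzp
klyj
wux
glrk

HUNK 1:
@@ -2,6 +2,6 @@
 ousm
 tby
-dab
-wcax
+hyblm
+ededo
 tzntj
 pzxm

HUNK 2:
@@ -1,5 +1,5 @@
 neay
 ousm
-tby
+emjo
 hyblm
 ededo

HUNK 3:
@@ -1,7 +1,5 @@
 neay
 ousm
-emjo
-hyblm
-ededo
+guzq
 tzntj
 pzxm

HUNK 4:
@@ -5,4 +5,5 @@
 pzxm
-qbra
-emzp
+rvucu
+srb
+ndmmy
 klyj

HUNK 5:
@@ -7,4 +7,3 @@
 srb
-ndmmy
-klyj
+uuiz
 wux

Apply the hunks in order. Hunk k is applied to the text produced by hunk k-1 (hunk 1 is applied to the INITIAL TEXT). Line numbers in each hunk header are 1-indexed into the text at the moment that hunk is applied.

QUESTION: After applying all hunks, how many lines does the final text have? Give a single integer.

Answer: 10

Derivation:
Hunk 1: at line 2 remove [dab,wcax] add [hyblm,ededo] -> 12 lines: neay ousm tby hyblm ededo tzntj pzxm qbra emzp klyj wux glrk
Hunk 2: at line 1 remove [tby] add [emjo] -> 12 lines: neay ousm emjo hyblm ededo tzntj pzxm qbra emzp klyj wux glrk
Hunk 3: at line 1 remove [emjo,hyblm,ededo] add [guzq] -> 10 lines: neay ousm guzq tzntj pzxm qbra emzp klyj wux glrk
Hunk 4: at line 5 remove [qbra,emzp] add [rvucu,srb,ndmmy] -> 11 lines: neay ousm guzq tzntj pzxm rvucu srb ndmmy klyj wux glrk
Hunk 5: at line 7 remove [ndmmy,klyj] add [uuiz] -> 10 lines: neay ousm guzq tzntj pzxm rvucu srb uuiz wux glrk
Final line count: 10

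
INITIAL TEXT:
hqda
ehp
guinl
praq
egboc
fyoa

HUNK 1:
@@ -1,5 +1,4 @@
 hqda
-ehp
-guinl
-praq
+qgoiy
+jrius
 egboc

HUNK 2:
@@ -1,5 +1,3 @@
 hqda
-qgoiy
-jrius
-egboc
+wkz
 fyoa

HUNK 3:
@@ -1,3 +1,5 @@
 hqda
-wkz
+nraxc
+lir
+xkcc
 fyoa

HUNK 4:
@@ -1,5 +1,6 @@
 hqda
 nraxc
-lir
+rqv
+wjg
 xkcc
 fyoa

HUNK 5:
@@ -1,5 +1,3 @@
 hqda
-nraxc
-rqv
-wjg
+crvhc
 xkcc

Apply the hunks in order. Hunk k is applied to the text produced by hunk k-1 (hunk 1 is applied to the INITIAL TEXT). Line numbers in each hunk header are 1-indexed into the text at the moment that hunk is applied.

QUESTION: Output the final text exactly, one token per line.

Answer: hqda
crvhc
xkcc
fyoa

Derivation:
Hunk 1: at line 1 remove [ehp,guinl,praq] add [qgoiy,jrius] -> 5 lines: hqda qgoiy jrius egboc fyoa
Hunk 2: at line 1 remove [qgoiy,jrius,egboc] add [wkz] -> 3 lines: hqda wkz fyoa
Hunk 3: at line 1 remove [wkz] add [nraxc,lir,xkcc] -> 5 lines: hqda nraxc lir xkcc fyoa
Hunk 4: at line 1 remove [lir] add [rqv,wjg] -> 6 lines: hqda nraxc rqv wjg xkcc fyoa
Hunk 5: at line 1 remove [nraxc,rqv,wjg] add [crvhc] -> 4 lines: hqda crvhc xkcc fyoa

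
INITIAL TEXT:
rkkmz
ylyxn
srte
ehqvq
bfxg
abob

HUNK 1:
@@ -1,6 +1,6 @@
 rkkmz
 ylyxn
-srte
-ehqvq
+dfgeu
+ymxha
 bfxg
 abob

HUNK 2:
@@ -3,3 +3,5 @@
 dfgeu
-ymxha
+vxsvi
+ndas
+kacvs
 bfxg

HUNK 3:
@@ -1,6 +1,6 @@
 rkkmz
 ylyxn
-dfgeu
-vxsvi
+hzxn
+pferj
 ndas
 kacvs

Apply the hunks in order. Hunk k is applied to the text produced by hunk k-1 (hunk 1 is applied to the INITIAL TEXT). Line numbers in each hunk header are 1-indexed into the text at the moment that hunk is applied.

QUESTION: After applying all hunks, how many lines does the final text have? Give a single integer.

Answer: 8

Derivation:
Hunk 1: at line 1 remove [srte,ehqvq] add [dfgeu,ymxha] -> 6 lines: rkkmz ylyxn dfgeu ymxha bfxg abob
Hunk 2: at line 3 remove [ymxha] add [vxsvi,ndas,kacvs] -> 8 lines: rkkmz ylyxn dfgeu vxsvi ndas kacvs bfxg abob
Hunk 3: at line 1 remove [dfgeu,vxsvi] add [hzxn,pferj] -> 8 lines: rkkmz ylyxn hzxn pferj ndas kacvs bfxg abob
Final line count: 8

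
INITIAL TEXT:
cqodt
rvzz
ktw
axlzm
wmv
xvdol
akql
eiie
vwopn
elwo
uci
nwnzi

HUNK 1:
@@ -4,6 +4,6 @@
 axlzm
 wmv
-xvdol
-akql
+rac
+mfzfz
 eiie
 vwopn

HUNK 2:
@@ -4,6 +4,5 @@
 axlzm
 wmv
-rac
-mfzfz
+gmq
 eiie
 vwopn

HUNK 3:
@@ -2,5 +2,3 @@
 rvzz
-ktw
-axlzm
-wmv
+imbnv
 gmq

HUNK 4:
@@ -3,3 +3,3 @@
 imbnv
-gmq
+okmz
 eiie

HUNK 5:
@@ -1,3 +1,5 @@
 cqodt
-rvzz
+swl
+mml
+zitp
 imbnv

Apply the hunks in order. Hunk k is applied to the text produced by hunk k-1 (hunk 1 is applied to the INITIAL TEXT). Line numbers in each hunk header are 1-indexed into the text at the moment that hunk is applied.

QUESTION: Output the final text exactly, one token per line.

Answer: cqodt
swl
mml
zitp
imbnv
okmz
eiie
vwopn
elwo
uci
nwnzi

Derivation:
Hunk 1: at line 4 remove [xvdol,akql] add [rac,mfzfz] -> 12 lines: cqodt rvzz ktw axlzm wmv rac mfzfz eiie vwopn elwo uci nwnzi
Hunk 2: at line 4 remove [rac,mfzfz] add [gmq] -> 11 lines: cqodt rvzz ktw axlzm wmv gmq eiie vwopn elwo uci nwnzi
Hunk 3: at line 2 remove [ktw,axlzm,wmv] add [imbnv] -> 9 lines: cqodt rvzz imbnv gmq eiie vwopn elwo uci nwnzi
Hunk 4: at line 3 remove [gmq] add [okmz] -> 9 lines: cqodt rvzz imbnv okmz eiie vwopn elwo uci nwnzi
Hunk 5: at line 1 remove [rvzz] add [swl,mml,zitp] -> 11 lines: cqodt swl mml zitp imbnv okmz eiie vwopn elwo uci nwnzi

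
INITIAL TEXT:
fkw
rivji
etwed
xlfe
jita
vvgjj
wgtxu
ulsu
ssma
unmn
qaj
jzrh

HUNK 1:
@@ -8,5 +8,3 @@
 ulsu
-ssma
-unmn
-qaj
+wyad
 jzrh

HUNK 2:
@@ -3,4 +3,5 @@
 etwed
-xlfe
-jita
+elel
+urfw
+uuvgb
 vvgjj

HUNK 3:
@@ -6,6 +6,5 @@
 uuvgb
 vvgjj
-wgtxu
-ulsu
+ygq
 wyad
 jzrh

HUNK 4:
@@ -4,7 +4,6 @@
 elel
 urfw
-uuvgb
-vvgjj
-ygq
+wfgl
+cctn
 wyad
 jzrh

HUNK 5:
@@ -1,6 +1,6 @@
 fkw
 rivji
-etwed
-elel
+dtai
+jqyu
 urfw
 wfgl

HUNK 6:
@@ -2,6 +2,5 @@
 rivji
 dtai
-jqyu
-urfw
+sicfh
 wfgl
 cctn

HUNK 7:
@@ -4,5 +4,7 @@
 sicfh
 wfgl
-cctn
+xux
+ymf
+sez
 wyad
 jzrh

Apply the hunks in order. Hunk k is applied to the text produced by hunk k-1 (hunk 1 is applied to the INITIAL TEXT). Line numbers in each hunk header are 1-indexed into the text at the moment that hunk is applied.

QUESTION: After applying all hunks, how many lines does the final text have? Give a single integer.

Answer: 10

Derivation:
Hunk 1: at line 8 remove [ssma,unmn,qaj] add [wyad] -> 10 lines: fkw rivji etwed xlfe jita vvgjj wgtxu ulsu wyad jzrh
Hunk 2: at line 3 remove [xlfe,jita] add [elel,urfw,uuvgb] -> 11 lines: fkw rivji etwed elel urfw uuvgb vvgjj wgtxu ulsu wyad jzrh
Hunk 3: at line 6 remove [wgtxu,ulsu] add [ygq] -> 10 lines: fkw rivji etwed elel urfw uuvgb vvgjj ygq wyad jzrh
Hunk 4: at line 4 remove [uuvgb,vvgjj,ygq] add [wfgl,cctn] -> 9 lines: fkw rivji etwed elel urfw wfgl cctn wyad jzrh
Hunk 5: at line 1 remove [etwed,elel] add [dtai,jqyu] -> 9 lines: fkw rivji dtai jqyu urfw wfgl cctn wyad jzrh
Hunk 6: at line 2 remove [jqyu,urfw] add [sicfh] -> 8 lines: fkw rivji dtai sicfh wfgl cctn wyad jzrh
Hunk 7: at line 4 remove [cctn] add [xux,ymf,sez] -> 10 lines: fkw rivji dtai sicfh wfgl xux ymf sez wyad jzrh
Final line count: 10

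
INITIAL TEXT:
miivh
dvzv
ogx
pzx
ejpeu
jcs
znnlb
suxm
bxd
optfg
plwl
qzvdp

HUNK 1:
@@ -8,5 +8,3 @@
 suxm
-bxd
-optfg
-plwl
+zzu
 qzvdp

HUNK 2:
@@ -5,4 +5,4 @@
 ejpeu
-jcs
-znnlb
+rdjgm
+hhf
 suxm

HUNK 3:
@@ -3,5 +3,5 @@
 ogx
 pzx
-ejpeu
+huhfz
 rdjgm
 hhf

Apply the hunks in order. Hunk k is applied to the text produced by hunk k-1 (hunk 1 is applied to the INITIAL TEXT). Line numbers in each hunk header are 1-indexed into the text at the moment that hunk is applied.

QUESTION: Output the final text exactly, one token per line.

Hunk 1: at line 8 remove [bxd,optfg,plwl] add [zzu] -> 10 lines: miivh dvzv ogx pzx ejpeu jcs znnlb suxm zzu qzvdp
Hunk 2: at line 5 remove [jcs,znnlb] add [rdjgm,hhf] -> 10 lines: miivh dvzv ogx pzx ejpeu rdjgm hhf suxm zzu qzvdp
Hunk 3: at line 3 remove [ejpeu] add [huhfz] -> 10 lines: miivh dvzv ogx pzx huhfz rdjgm hhf suxm zzu qzvdp

Answer: miivh
dvzv
ogx
pzx
huhfz
rdjgm
hhf
suxm
zzu
qzvdp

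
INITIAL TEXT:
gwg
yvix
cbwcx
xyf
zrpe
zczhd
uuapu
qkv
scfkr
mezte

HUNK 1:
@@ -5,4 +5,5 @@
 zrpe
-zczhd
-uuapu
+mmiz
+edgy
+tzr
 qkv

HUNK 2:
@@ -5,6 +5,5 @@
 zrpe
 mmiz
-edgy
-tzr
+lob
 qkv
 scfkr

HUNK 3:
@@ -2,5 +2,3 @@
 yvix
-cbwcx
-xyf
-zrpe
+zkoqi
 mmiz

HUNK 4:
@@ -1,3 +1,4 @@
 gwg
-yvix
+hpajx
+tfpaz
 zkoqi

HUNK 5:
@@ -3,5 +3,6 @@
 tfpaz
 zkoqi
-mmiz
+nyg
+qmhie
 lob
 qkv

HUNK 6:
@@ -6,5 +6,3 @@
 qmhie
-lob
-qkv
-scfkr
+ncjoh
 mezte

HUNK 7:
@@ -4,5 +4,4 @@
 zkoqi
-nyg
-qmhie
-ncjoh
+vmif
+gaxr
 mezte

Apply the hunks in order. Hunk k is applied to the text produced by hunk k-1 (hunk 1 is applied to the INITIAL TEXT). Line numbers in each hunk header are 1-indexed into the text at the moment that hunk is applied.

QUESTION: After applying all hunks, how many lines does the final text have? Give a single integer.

Answer: 7

Derivation:
Hunk 1: at line 5 remove [zczhd,uuapu] add [mmiz,edgy,tzr] -> 11 lines: gwg yvix cbwcx xyf zrpe mmiz edgy tzr qkv scfkr mezte
Hunk 2: at line 5 remove [edgy,tzr] add [lob] -> 10 lines: gwg yvix cbwcx xyf zrpe mmiz lob qkv scfkr mezte
Hunk 3: at line 2 remove [cbwcx,xyf,zrpe] add [zkoqi] -> 8 lines: gwg yvix zkoqi mmiz lob qkv scfkr mezte
Hunk 4: at line 1 remove [yvix] add [hpajx,tfpaz] -> 9 lines: gwg hpajx tfpaz zkoqi mmiz lob qkv scfkr mezte
Hunk 5: at line 3 remove [mmiz] add [nyg,qmhie] -> 10 lines: gwg hpajx tfpaz zkoqi nyg qmhie lob qkv scfkr mezte
Hunk 6: at line 6 remove [lob,qkv,scfkr] add [ncjoh] -> 8 lines: gwg hpajx tfpaz zkoqi nyg qmhie ncjoh mezte
Hunk 7: at line 4 remove [nyg,qmhie,ncjoh] add [vmif,gaxr] -> 7 lines: gwg hpajx tfpaz zkoqi vmif gaxr mezte
Final line count: 7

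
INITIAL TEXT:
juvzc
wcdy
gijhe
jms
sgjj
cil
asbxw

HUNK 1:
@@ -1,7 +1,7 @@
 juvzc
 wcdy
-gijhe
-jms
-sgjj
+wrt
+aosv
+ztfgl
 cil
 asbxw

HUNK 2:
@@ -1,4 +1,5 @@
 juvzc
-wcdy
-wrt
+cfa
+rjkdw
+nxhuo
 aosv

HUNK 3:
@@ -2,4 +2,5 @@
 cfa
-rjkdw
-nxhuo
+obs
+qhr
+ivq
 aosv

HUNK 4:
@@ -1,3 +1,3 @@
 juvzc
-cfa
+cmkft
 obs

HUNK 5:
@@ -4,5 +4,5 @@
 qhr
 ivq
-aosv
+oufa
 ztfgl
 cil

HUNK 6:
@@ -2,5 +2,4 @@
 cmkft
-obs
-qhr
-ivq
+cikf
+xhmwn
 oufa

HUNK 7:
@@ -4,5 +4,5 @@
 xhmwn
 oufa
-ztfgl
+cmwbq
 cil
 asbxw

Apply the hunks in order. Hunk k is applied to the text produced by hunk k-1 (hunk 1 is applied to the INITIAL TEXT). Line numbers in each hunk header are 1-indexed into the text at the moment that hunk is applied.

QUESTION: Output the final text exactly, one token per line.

Hunk 1: at line 1 remove [gijhe,jms,sgjj] add [wrt,aosv,ztfgl] -> 7 lines: juvzc wcdy wrt aosv ztfgl cil asbxw
Hunk 2: at line 1 remove [wcdy,wrt] add [cfa,rjkdw,nxhuo] -> 8 lines: juvzc cfa rjkdw nxhuo aosv ztfgl cil asbxw
Hunk 3: at line 2 remove [rjkdw,nxhuo] add [obs,qhr,ivq] -> 9 lines: juvzc cfa obs qhr ivq aosv ztfgl cil asbxw
Hunk 4: at line 1 remove [cfa] add [cmkft] -> 9 lines: juvzc cmkft obs qhr ivq aosv ztfgl cil asbxw
Hunk 5: at line 4 remove [aosv] add [oufa] -> 9 lines: juvzc cmkft obs qhr ivq oufa ztfgl cil asbxw
Hunk 6: at line 2 remove [obs,qhr,ivq] add [cikf,xhmwn] -> 8 lines: juvzc cmkft cikf xhmwn oufa ztfgl cil asbxw
Hunk 7: at line 4 remove [ztfgl] add [cmwbq] -> 8 lines: juvzc cmkft cikf xhmwn oufa cmwbq cil asbxw

Answer: juvzc
cmkft
cikf
xhmwn
oufa
cmwbq
cil
asbxw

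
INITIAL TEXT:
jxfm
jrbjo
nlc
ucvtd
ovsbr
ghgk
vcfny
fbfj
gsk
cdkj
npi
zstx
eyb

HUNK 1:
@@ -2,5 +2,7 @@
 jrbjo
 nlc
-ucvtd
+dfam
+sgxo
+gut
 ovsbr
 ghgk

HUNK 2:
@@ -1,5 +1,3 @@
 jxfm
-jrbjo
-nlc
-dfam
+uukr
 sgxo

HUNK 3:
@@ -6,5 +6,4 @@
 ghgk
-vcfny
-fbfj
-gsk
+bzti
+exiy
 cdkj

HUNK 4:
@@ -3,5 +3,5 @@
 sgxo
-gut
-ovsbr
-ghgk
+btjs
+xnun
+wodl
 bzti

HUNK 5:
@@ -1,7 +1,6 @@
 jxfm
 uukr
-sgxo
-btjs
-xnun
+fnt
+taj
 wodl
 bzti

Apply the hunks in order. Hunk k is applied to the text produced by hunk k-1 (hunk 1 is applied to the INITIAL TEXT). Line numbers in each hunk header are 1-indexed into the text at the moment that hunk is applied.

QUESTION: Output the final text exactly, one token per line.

Answer: jxfm
uukr
fnt
taj
wodl
bzti
exiy
cdkj
npi
zstx
eyb

Derivation:
Hunk 1: at line 2 remove [ucvtd] add [dfam,sgxo,gut] -> 15 lines: jxfm jrbjo nlc dfam sgxo gut ovsbr ghgk vcfny fbfj gsk cdkj npi zstx eyb
Hunk 2: at line 1 remove [jrbjo,nlc,dfam] add [uukr] -> 13 lines: jxfm uukr sgxo gut ovsbr ghgk vcfny fbfj gsk cdkj npi zstx eyb
Hunk 3: at line 6 remove [vcfny,fbfj,gsk] add [bzti,exiy] -> 12 lines: jxfm uukr sgxo gut ovsbr ghgk bzti exiy cdkj npi zstx eyb
Hunk 4: at line 3 remove [gut,ovsbr,ghgk] add [btjs,xnun,wodl] -> 12 lines: jxfm uukr sgxo btjs xnun wodl bzti exiy cdkj npi zstx eyb
Hunk 5: at line 1 remove [sgxo,btjs,xnun] add [fnt,taj] -> 11 lines: jxfm uukr fnt taj wodl bzti exiy cdkj npi zstx eyb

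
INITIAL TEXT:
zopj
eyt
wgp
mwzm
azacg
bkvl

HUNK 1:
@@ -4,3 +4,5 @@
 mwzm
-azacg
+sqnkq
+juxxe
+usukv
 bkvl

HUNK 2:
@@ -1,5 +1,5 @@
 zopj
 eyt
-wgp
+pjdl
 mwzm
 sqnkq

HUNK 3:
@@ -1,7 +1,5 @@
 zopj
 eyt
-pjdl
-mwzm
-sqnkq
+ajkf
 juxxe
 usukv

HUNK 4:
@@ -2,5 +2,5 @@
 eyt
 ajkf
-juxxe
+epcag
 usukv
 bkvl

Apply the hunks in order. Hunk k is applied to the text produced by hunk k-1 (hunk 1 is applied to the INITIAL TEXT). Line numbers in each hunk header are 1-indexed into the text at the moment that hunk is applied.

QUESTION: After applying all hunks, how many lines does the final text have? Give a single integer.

Answer: 6

Derivation:
Hunk 1: at line 4 remove [azacg] add [sqnkq,juxxe,usukv] -> 8 lines: zopj eyt wgp mwzm sqnkq juxxe usukv bkvl
Hunk 2: at line 1 remove [wgp] add [pjdl] -> 8 lines: zopj eyt pjdl mwzm sqnkq juxxe usukv bkvl
Hunk 3: at line 1 remove [pjdl,mwzm,sqnkq] add [ajkf] -> 6 lines: zopj eyt ajkf juxxe usukv bkvl
Hunk 4: at line 2 remove [juxxe] add [epcag] -> 6 lines: zopj eyt ajkf epcag usukv bkvl
Final line count: 6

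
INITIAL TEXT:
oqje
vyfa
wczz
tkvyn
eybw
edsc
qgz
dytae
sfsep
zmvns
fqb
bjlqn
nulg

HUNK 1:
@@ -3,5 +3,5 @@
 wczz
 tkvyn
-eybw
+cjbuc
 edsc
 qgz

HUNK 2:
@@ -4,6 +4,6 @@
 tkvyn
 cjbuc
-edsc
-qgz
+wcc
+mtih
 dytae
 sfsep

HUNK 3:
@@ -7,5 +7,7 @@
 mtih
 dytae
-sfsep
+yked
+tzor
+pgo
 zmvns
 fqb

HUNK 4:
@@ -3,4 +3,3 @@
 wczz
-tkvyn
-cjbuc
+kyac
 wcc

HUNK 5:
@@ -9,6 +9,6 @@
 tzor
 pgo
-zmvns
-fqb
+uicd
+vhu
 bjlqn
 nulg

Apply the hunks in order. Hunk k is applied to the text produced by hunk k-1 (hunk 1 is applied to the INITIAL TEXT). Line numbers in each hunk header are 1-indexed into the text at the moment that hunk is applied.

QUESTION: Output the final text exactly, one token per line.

Answer: oqje
vyfa
wczz
kyac
wcc
mtih
dytae
yked
tzor
pgo
uicd
vhu
bjlqn
nulg

Derivation:
Hunk 1: at line 3 remove [eybw] add [cjbuc] -> 13 lines: oqje vyfa wczz tkvyn cjbuc edsc qgz dytae sfsep zmvns fqb bjlqn nulg
Hunk 2: at line 4 remove [edsc,qgz] add [wcc,mtih] -> 13 lines: oqje vyfa wczz tkvyn cjbuc wcc mtih dytae sfsep zmvns fqb bjlqn nulg
Hunk 3: at line 7 remove [sfsep] add [yked,tzor,pgo] -> 15 lines: oqje vyfa wczz tkvyn cjbuc wcc mtih dytae yked tzor pgo zmvns fqb bjlqn nulg
Hunk 4: at line 3 remove [tkvyn,cjbuc] add [kyac] -> 14 lines: oqje vyfa wczz kyac wcc mtih dytae yked tzor pgo zmvns fqb bjlqn nulg
Hunk 5: at line 9 remove [zmvns,fqb] add [uicd,vhu] -> 14 lines: oqje vyfa wczz kyac wcc mtih dytae yked tzor pgo uicd vhu bjlqn nulg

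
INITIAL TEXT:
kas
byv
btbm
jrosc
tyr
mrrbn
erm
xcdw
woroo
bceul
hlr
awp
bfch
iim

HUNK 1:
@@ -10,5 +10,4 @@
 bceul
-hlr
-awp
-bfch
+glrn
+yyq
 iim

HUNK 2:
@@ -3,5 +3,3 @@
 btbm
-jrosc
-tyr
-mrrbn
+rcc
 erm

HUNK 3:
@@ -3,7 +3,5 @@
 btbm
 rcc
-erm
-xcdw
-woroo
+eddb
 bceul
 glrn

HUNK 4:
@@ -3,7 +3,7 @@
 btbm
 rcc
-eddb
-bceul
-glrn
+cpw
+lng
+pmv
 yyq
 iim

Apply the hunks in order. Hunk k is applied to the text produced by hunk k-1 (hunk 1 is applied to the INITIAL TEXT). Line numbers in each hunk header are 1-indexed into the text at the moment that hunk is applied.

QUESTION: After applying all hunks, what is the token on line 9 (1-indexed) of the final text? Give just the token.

Answer: iim

Derivation:
Hunk 1: at line 10 remove [hlr,awp,bfch] add [glrn,yyq] -> 13 lines: kas byv btbm jrosc tyr mrrbn erm xcdw woroo bceul glrn yyq iim
Hunk 2: at line 3 remove [jrosc,tyr,mrrbn] add [rcc] -> 11 lines: kas byv btbm rcc erm xcdw woroo bceul glrn yyq iim
Hunk 3: at line 3 remove [erm,xcdw,woroo] add [eddb] -> 9 lines: kas byv btbm rcc eddb bceul glrn yyq iim
Hunk 4: at line 3 remove [eddb,bceul,glrn] add [cpw,lng,pmv] -> 9 lines: kas byv btbm rcc cpw lng pmv yyq iim
Final line 9: iim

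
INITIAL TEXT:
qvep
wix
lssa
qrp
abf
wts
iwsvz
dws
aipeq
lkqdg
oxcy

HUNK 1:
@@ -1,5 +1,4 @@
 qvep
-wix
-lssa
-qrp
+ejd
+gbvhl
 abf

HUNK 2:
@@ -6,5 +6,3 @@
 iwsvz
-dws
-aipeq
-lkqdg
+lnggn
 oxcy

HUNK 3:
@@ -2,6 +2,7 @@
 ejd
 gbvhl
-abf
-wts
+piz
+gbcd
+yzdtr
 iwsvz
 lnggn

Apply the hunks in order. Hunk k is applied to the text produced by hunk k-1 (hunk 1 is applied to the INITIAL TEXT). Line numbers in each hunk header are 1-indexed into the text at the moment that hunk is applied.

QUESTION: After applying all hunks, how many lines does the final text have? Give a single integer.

Answer: 9

Derivation:
Hunk 1: at line 1 remove [wix,lssa,qrp] add [ejd,gbvhl] -> 10 lines: qvep ejd gbvhl abf wts iwsvz dws aipeq lkqdg oxcy
Hunk 2: at line 6 remove [dws,aipeq,lkqdg] add [lnggn] -> 8 lines: qvep ejd gbvhl abf wts iwsvz lnggn oxcy
Hunk 3: at line 2 remove [abf,wts] add [piz,gbcd,yzdtr] -> 9 lines: qvep ejd gbvhl piz gbcd yzdtr iwsvz lnggn oxcy
Final line count: 9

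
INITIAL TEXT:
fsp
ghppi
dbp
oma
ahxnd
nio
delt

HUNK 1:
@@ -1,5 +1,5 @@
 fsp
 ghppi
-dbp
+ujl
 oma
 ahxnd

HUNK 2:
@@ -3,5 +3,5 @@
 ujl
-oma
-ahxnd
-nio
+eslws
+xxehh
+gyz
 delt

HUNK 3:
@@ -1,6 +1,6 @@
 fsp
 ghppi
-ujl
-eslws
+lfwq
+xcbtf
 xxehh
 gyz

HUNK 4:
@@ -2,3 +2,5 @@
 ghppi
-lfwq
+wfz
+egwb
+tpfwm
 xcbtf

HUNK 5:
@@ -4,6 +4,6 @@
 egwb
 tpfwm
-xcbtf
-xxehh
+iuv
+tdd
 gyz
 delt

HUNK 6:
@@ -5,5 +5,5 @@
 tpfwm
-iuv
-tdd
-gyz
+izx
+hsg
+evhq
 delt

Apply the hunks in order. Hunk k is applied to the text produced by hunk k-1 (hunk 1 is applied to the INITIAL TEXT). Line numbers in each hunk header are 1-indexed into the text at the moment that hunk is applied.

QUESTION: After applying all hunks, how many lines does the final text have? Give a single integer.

Answer: 9

Derivation:
Hunk 1: at line 1 remove [dbp] add [ujl] -> 7 lines: fsp ghppi ujl oma ahxnd nio delt
Hunk 2: at line 3 remove [oma,ahxnd,nio] add [eslws,xxehh,gyz] -> 7 lines: fsp ghppi ujl eslws xxehh gyz delt
Hunk 3: at line 1 remove [ujl,eslws] add [lfwq,xcbtf] -> 7 lines: fsp ghppi lfwq xcbtf xxehh gyz delt
Hunk 4: at line 2 remove [lfwq] add [wfz,egwb,tpfwm] -> 9 lines: fsp ghppi wfz egwb tpfwm xcbtf xxehh gyz delt
Hunk 5: at line 4 remove [xcbtf,xxehh] add [iuv,tdd] -> 9 lines: fsp ghppi wfz egwb tpfwm iuv tdd gyz delt
Hunk 6: at line 5 remove [iuv,tdd,gyz] add [izx,hsg,evhq] -> 9 lines: fsp ghppi wfz egwb tpfwm izx hsg evhq delt
Final line count: 9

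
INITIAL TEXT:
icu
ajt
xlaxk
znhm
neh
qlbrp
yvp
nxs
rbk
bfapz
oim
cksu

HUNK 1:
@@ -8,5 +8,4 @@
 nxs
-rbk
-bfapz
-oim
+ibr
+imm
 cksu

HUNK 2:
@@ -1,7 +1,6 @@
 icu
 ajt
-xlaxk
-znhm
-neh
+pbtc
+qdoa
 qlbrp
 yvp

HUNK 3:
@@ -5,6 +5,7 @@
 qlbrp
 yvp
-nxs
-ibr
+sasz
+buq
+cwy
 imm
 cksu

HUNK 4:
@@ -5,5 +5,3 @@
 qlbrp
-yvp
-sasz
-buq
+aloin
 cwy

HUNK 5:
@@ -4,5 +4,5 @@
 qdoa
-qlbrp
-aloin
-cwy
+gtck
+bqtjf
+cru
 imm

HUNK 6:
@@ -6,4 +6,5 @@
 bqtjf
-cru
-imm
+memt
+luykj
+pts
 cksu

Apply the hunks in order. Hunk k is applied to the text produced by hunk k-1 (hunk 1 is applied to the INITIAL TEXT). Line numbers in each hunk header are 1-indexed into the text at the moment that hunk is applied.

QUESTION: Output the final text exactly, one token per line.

Answer: icu
ajt
pbtc
qdoa
gtck
bqtjf
memt
luykj
pts
cksu

Derivation:
Hunk 1: at line 8 remove [rbk,bfapz,oim] add [ibr,imm] -> 11 lines: icu ajt xlaxk znhm neh qlbrp yvp nxs ibr imm cksu
Hunk 2: at line 1 remove [xlaxk,znhm,neh] add [pbtc,qdoa] -> 10 lines: icu ajt pbtc qdoa qlbrp yvp nxs ibr imm cksu
Hunk 3: at line 5 remove [nxs,ibr] add [sasz,buq,cwy] -> 11 lines: icu ajt pbtc qdoa qlbrp yvp sasz buq cwy imm cksu
Hunk 4: at line 5 remove [yvp,sasz,buq] add [aloin] -> 9 lines: icu ajt pbtc qdoa qlbrp aloin cwy imm cksu
Hunk 5: at line 4 remove [qlbrp,aloin,cwy] add [gtck,bqtjf,cru] -> 9 lines: icu ajt pbtc qdoa gtck bqtjf cru imm cksu
Hunk 6: at line 6 remove [cru,imm] add [memt,luykj,pts] -> 10 lines: icu ajt pbtc qdoa gtck bqtjf memt luykj pts cksu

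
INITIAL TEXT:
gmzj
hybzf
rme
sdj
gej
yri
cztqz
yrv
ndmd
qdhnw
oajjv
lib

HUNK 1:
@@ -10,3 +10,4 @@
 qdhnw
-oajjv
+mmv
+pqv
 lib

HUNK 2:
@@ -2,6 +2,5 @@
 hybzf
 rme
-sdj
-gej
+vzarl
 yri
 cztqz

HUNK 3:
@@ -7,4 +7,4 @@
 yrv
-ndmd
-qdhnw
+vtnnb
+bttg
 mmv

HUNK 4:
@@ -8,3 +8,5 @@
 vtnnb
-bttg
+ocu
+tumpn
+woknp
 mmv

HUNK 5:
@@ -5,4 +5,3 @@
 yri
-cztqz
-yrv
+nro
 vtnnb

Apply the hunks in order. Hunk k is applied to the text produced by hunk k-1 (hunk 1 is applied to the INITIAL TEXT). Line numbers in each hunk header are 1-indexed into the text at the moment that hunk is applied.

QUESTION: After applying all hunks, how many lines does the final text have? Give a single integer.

Hunk 1: at line 10 remove [oajjv] add [mmv,pqv] -> 13 lines: gmzj hybzf rme sdj gej yri cztqz yrv ndmd qdhnw mmv pqv lib
Hunk 2: at line 2 remove [sdj,gej] add [vzarl] -> 12 lines: gmzj hybzf rme vzarl yri cztqz yrv ndmd qdhnw mmv pqv lib
Hunk 3: at line 7 remove [ndmd,qdhnw] add [vtnnb,bttg] -> 12 lines: gmzj hybzf rme vzarl yri cztqz yrv vtnnb bttg mmv pqv lib
Hunk 4: at line 8 remove [bttg] add [ocu,tumpn,woknp] -> 14 lines: gmzj hybzf rme vzarl yri cztqz yrv vtnnb ocu tumpn woknp mmv pqv lib
Hunk 5: at line 5 remove [cztqz,yrv] add [nro] -> 13 lines: gmzj hybzf rme vzarl yri nro vtnnb ocu tumpn woknp mmv pqv lib
Final line count: 13

Answer: 13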